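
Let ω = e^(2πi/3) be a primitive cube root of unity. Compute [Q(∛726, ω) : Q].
[Q(∛726, ω) : Q] = 6

[Q(∛726):Q] = 3 (min poly x^3 - 726, irreducible since 726 is not a perfect cube). [Q(ω):Q] = 2 (min poly x^2 + x + 1). Since Q(∛726) ⊂ R and ω ∉ R, we have ω ∉ Q(∛726), so x^2 + x + 1 remains irreducible over Q(∛726) and [Q(∛726, ω) : Q(∛726)] = 2. By the tower law, [Q(∛726, ω) : Q] = 3 · 2 = 6. (In fact Q(∛726, ω) is the splitting field of x^3 - 726 over Q.)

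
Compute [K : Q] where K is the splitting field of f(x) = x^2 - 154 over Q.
[K : Q] = 2

f(x) = x^2 - 154 factors as (x - √154)(x + √154). The splitting field is K = Q(√154). Since 154 is squarefree and > 1, it is not a perfect square, so x^2 - 154 is irreducible over Q and [Q(√154) : Q] = 2. Hence [K : Q] = 2.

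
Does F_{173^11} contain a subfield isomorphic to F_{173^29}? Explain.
No: F_{173^29} is not a subfield of F_{173^11}

F_{p^m} embeds in F_{p^n} iff m | n. Here 29 ∤ 11 (since 11 = 0·29 + 11 with remainder 11 ≠ 0), so F_{173^29} is not a subfield of F_{173^11}. Equivalently: if it were, the tower law would give 29 = [F_{173^29}:F_173] dividing [F_{173^11}:F_173] = 11, contradiction.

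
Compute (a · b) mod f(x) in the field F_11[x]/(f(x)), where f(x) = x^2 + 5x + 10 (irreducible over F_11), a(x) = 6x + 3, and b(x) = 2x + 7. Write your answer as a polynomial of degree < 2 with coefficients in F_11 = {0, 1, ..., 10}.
a · b ≡ 10x (mod f(x))

Multiply in F_11[x]: a(x)·b(x) = (6x + 3)·(2x + 7) = x^2 + 4x + 10. This has degree ≥ 2, so divide by f(x) over F_11: x^2 + 4x + 10 = (1)·(x^2 + 5x + 10) + (10x). Hence a·b ≡ 10x (mod f). (F_11[x]/(f) is a field with 11^2 = 121 elements since f is irreducible of degree 2.)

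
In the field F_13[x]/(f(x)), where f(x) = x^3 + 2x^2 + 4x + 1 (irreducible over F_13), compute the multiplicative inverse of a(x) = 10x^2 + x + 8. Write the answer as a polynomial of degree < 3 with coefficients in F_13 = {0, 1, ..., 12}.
a(x)^(-1) ≡ 3x^2 + 6x + 7 (mod f(x))

Since f is irreducible over F_13, F_13[x]/(f) is a field and a(x) ≠ 0 has an inverse. Apply the extended Euclidean algorithm to f(x) and a(x) in F_13[x]: f(x) = (4x + 5)·a(x) + (6x);  a(x) = (6x + 11)·(6x) + (8). The last nonzero remainder is the constant 8 = gcd(f, a) in F_13. Back-substituting through the division chain expresses 8 = s(x)·a(x) + t(x)·f(x) with s(x) ≡ 11x^2 + 9x + 4 (mod f), so (11x^2 + 9x + 4)·a(x) ≡ 8 (mod f). Multiplying by 8^(-1) ≡ 5 in F_13 gives a(x)^(-1) ≡ 5·(11x^2 + 9x + 4) ≡ 3x^2 + 6x + 7 (mod f). Check: (10x^2 + x + 8)·(3x^2 + 6x + 7) = 4x^4 + 11x^3 + 9x^2 + 3x + 4 ≡ 1 (mod x^3 + 2x^2 + 4x + 1).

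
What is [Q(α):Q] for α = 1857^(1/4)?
[Q(α):Q] = 4

α is a root of x^4 - 1857. By Eisenstein's criterion at the prime p = 3 (which divides the constant term 1857 but p^2 = 9 does not, since 1857 is squarefree), x^4 - 1857 is irreducible over Q. Hence [Q(α):Q] = 4.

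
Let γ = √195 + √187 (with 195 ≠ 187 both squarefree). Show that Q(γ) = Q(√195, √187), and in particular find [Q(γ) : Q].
[Q(γ) : Q] = 4 (equivalently, Q(γ) = Q(√195, √187))

Obviously Q(γ) ⊆ Q(√195, √187), and [Q(√195, √187):Q] = 4 (since 195, 187 are distinct squarefree integers > 1 with 36465 not a perfect square). To show equality we compute the minimal polynomial of γ. From γ = √195 + √187: γ^2 = 195 + 2√(36465) + 187 = 382 + 2√(36465), so γ^2 - 382 = 2√(36465); squaring, (γ^2 - 382)^2 = 4·36465, i.e. γ^4 - 764γ^2 + 145924 - 145860 = 0, i.e. γ^4 - 764γ^2 + 64 = 0. So γ is a root of x^4 - 764x^2 + 64. This polynomial is irreducible over Q: it has no rational root (each ±√195 ± √187 is irrational), and any factorization into two quadratics over Q would force √(36465) ∈ Q (pairing opposite roots) or √195, √187 ∈ Q (other pairings), all impossible. Hence [Q(γ):Q] = 4 = [Q(√195, √187):Q], so Q(γ) = Q(√195, √187).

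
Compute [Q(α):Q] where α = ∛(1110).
[Q(α):Q] = 3

The minimal polynomial of α is x^3 - 1110, irreducible over Q since 1110 is not a perfect cube (so x^3 - 1110 has no rational root). Hence [Q(α):Q] = deg(m_α) = 3.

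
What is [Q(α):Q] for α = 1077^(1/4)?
[Q(α):Q] = 4

α is a root of x^4 - 1077. By Eisenstein's criterion at the prime p = 3 (which divides the constant term 1077 but p^2 = 9 does not, since 1077 is squarefree), x^4 - 1077 is irreducible over Q. Hence [Q(α):Q] = 4.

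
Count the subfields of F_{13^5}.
F_{13^5} has 2 subfields

The subfields of F_{p^n} are exactly the fields F_{p^d} for d | n (each is the fixed field of the unique index-d subgroup of Gal(F_{p^n}/F_p) ≅ Z/nZ). The divisors of n = 5 are {1, 5}, giving 2 subfields: F_{13^1}, F_{13^5}.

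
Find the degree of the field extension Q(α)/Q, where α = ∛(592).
[Q(α):Q] = 3

The minimal polynomial of α is x^3 - 592, irreducible over Q since 592 is not a perfect cube (so x^3 - 592 has no rational root). Hence [Q(α):Q] = deg(m_α) = 3.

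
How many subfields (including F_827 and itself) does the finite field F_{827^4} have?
F_{827^4} has 3 subfields

The subfields of F_{p^n} are exactly the fields F_{p^d} for d | n (each is the fixed field of the unique index-d subgroup of Gal(F_{p^n}/F_p) ≅ Z/nZ). The divisors of n = 4 are {1, 2, 4}, giving 3 subfields: F_{827^1}, F_{827^2}, F_{827^4}.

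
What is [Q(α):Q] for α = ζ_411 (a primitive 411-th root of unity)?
[Q(α):Q] = 272

The minimal polynomial of ζ_411 over Q is the 411-th cyclotomic polynomial Φ_411(x), which is irreducible over Q and has degree φ(411) = 272. Hence [Q(α):Q] = φ(411) = 272.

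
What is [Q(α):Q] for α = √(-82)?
[Q(α):Q] = 2

[Q(α):Q] equals the degree of the minimal polynomial of α. Here α^2 = -82 and x^2 + 82 is irreducible (d = -82 is squarefree, ≠ 1, hence not a square), so deg(m_α) = 2. Thus [Q(α):Q] = 2.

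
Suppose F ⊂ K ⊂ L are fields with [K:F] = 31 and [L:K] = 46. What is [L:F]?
[L:F] = 1426

The tower law says that for any tower of field extensions F ⊂ K ⊂ L with finite degrees, [L:F] = [L:K] · [K:F]. Here this gives [L:F] = 46 · 31 = 1426.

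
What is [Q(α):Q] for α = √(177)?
[Q(α):Q] = 2

[Q(α):Q] equals the degree of the minimal polynomial of α. Here α^2 = 177 and x^2 - 177 is irreducible (d = 177 is squarefree, ≠ 1, hence not a square), so deg(m_α) = 2. Thus [Q(α):Q] = 2.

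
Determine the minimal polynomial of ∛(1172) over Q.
m_α(x) = x^3 - 1172

α satisfies α^3 = 1172, so x^3 - 1172 annihilates α. By the rational root test, a rational root p/q (in lowest terms) of x^3 - 1172 would satisfy p^3 = 1172 q^3, forcing q = 1 and p^3 = 1172; but 1172 is not a perfect cube, contradiction. A monic cubic over Q with no rational root is irreducible (any nontrivial factorization would include a linear factor). Hence x^3 - 1172 is the minimal polynomial of α, and in particular [Q(α):Q] = 3.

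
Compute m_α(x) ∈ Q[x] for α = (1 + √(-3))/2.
m_α(x) = x^2 - x + 1

From 2α - 1 = √(-3), squaring gives (2α - 1)^2 = -3, i.e. 4α^2 - 4α + 1 = -3, so α^2 - α + (1 + 3)/4 = 0. Since -3 ≡ 1 (mod 4), (1 + 3)/4 = 1 ∈ Z. The polynomial x^2 - x + 1 has discriminant 1 - 4·(1) = -3, which is not a perfect square in Q (d = -3 is squarefree and ≠ 1), so x^2 - x + 1 is irreducible over Q. It is the minimal polynomial of α.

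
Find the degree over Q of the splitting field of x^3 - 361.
[K : Q] = 6

The roots of x^3 - 361 are ∛361, ω∛361, ω^2∛361 where ω = e^(2πi/3) is a primitive cube root of unity, so K = Q(∛361, ω). Now [Q(∛361):Q] = 3 (since 361 is not a perfect cube, x^3 - 361 is irreducible) and [Q(ω):Q] = 2. Both 2 and 3 divide [K:Q], and [K:Q] ≤ 3·2 = 6, so [K:Q] = 6. (Equivalently: Q(∛361) ⊂ R but ω ∉ R, so [K : Q(∛361)] = 2.)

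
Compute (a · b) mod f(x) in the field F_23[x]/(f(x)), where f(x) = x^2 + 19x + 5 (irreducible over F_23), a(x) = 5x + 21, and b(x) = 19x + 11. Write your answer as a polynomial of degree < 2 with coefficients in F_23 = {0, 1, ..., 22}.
a · b ≡ 6x + 9 (mod f(x))

Multiply in F_23[x]: a(x)·b(x) = (5x + 21)·(19x + 11) = 3x^2 + 17x + 1. This has degree ≥ 2, so divide by f(x) over F_23: 3x^2 + 17x + 1 = (3)·(x^2 + 19x + 5) + (6x + 9). Hence a·b ≡ 6x + 9 (mod f). (F_23[x]/(f) is a field with 23^2 = 529 elements since f is irreducible of degree 2.)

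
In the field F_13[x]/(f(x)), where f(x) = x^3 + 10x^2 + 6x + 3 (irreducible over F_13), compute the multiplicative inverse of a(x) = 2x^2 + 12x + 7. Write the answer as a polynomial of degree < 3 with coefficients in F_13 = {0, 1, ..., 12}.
a(x)^(-1) ≡ 4x^2 + 5x (mod f(x))

Since f is irreducible over F_13, F_13[x]/(f) is a field and a(x) ≠ 0 has an inverse. Apply the extended Euclidean algorithm to f(x) and a(x) in F_13[x]: f(x) = (7x + 2)·a(x) + (11x + 2);  a(x) = (12x + 6)·(11x + 2) + (8). The last nonzero remainder is the constant 8 = gcd(f, a) in F_13. Back-substituting through the division chain expresses 8 = s(x)·a(x) + t(x)·f(x) with s(x) ≡ 6x^2 + x (mod f), so (6x^2 + x)·a(x) ≡ 8 (mod f). Multiplying by 8^(-1) ≡ 5 in F_13 gives a(x)^(-1) ≡ 5·(6x^2 + x) ≡ 4x^2 + 5x (mod f). Check: (2x^2 + 12x + 7)·(4x^2 + 5x) = 8x^4 + 6x^3 + 10x^2 + 9x ≡ 1 (mod x^3 + 10x^2 + 6x + 3).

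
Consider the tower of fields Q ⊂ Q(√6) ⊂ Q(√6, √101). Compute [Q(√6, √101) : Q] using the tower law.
[Q(√6, √101) : Q] = 4

[Q(√6):Q] = 2 (min poly x^2 - 6, irreducible since 6 is squarefree > 1). For the top step, suppose √101 ∈ Q(√6), say √101 = c + d√6 with c, d ∈ Q. Squaring: 101 = c^2 + 6d^2 + 2cd√6. Since √6 ∉ Q this forces 2cd = 0. If d = 0 then √101 = c ∈ Q, contradicting 101 squarefree > 1. If c = 0 then 101 = 6d^2, so 6·101 = (6d)^2 is a perfect square in Q — but 6·101 = 606 is not a perfect square (since 6 and 101 are distinct squarefree integers). Contradiction. Hence √101 ∉ Q(√6), so x^2 - 101 stays irreducible over Q(√6) and [Q(√6, √101) : Q(√6)] = 2. By the tower law, [Q(√6, √101) : Q] = 2 · 2 = 4.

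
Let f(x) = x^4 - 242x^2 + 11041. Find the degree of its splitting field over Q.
[K : Q] = 4

Solving the quadratic in x^2: x^2 = (242 ± √(242^2 - 4·11041))/2 = (242 ± √14400)/2 = (242 ± 120)/2, giving x^2 = 181 or x^2 = 61. So f(x) = (x^2 - 181)(x^2 - 61) and the roots of f are ±√181, ±√61. Hence the splitting field is K = Q(√181, √61). Since 181 and 61 are distinct squarefree integers > 1, their product 11041 is not a perfect square, so √61 ∉ Q(√181). By the tower law [K:Q] = [Q(√181,√61):Q(√181)] · [Q(√181):Q] = 2 · 2 = 4.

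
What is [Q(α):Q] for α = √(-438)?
[Q(α):Q] = 2

[Q(α):Q] equals the degree of the minimal polynomial of α. Here α^2 = -438 and x^2 + 438 is irreducible (d = -438 is squarefree, ≠ 1, hence not a square), so deg(m_α) = 2. Thus [Q(α):Q] = 2.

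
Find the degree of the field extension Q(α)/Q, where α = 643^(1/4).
[Q(α):Q] = 4

α is a root of x^4 - 643. By Eisenstein's criterion at the prime p = 643 (which divides the constant term 643 but p^2 = 413449 does not, since 643 is squarefree), x^4 - 643 is irreducible over Q. Hence [Q(α):Q] = 4.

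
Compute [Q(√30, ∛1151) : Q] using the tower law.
[Q(√30, ∛1151) : Q] = 6

Let L = Q(√30, ∛1151). Since Q(√30) ⊂ L and [Q(√30):Q] = 2, the tower law gives 2 | [L:Q]. Likewise Q(∛1151) ⊂ L with [Q(∛1151):Q] = 3 (because 1151 is not a perfect cube), so 3 | [L:Q]. As gcd(2,3) = 1, [L:Q] is divisible by 6. Conversely L is generated over Q by √30 and ∛1151, so [L:Q] ≤ 2·3 = 6. Therefore [Q(√30, ∛1151) : Q] = 6.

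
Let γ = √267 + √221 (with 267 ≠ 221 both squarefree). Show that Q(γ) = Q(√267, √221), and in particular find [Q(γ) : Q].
[Q(γ) : Q] = 4 (equivalently, Q(γ) = Q(√267, √221))

Obviously Q(γ) ⊆ Q(√267, √221), and [Q(√267, √221):Q] = 4 (since 267, 221 are distinct squarefree integers > 1 with 59007 not a perfect square). To show equality we compute the minimal polynomial of γ. From γ = √267 + √221: γ^2 = 267 + 2√(59007) + 221 = 488 + 2√(59007), so γ^2 - 488 = 2√(59007); squaring, (γ^2 - 488)^2 = 4·59007, i.e. γ^4 - 976γ^2 + 238144 - 236028 = 0, i.e. γ^4 - 976γ^2 + 2116 = 0. So γ is a root of x^4 - 976x^2 + 2116. This polynomial is irreducible over Q: it has no rational root (each ±√267 ± √221 is irrational), and any factorization into two quadratics over Q would force √(59007) ∈ Q (pairing opposite roots) or √267, √221 ∈ Q (other pairings), all impossible. Hence [Q(γ):Q] = 4 = [Q(√267, √221):Q], so Q(γ) = Q(√267, √221).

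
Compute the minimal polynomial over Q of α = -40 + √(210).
m_α(x) = x^2 + 80x + 1390

From α + 40 = √(210), squaring gives (α + 40)^2 = 210, i.e. α^2 + 80α + 1600 = 210, so α^2 + 80α + 1390 = 0. The discriminant of x^2 + 80x + 1390 is (80)^2 - 4·(1390) = 6400 - 5560 = 840, and 4·(210) is not a perfect square in Q since 210 is squarefree and ≠ 1. Hence x^2 + 80x + 1390 is irreducible over Q and is the minimal polynomial of α.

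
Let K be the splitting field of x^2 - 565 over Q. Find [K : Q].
[K : Q] = 2

f(x) = x^2 - 565 factors as (x - √565)(x + √565). The splitting field is K = Q(√565). Since 565 is squarefree and > 1, it is not a perfect square, so x^2 - 565 is irreducible over Q and [Q(√565) : Q] = 2. Hence [K : Q] = 2.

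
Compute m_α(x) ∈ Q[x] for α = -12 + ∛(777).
m_α(x) = x^3 + 36x^2 + 432x + 951

Set β = α + 12 = ∛(777), so β^3 = 777. Then (α + 12)^3 - 777 = 0, i.e. α is a root of g(x) = (x + 12)^3 - 777 = x^3 + 36x^2 + 432x + 951. Since g(x) = h(x + 12) where h(x) = x^3 - 777, and h is irreducible over Q (because 777 is not a perfect cube, so h has no rational root, and a monic cubic with no rational root is irreducible), g is also irreducible (irreducibility is preserved under the substitution x → x + 12). Hence m_α(x) = x^3 + 36x^2 + 432x + 951.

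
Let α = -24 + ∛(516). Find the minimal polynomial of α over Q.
m_α(x) = x^3 + 72x^2 + 1728x + 13308

Set β = α + 24 = ∛(516), so β^3 = 516. Then (α + 24)^3 - 516 = 0, i.e. α is a root of g(x) = (x + 24)^3 - 516 = x^3 + 72x^2 + 1728x + 13308. Since g(x) = h(x + 24) where h(x) = x^3 - 516, and h is irreducible over Q (because 516 is not a perfect cube, so h has no rational root, and a monic cubic with no rational root is irreducible), g is also irreducible (irreducibility is preserved under the substitution x → x + 24). Hence m_α(x) = x^3 + 72x^2 + 1728x + 13308.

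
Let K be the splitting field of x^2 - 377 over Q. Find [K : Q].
[K : Q] = 2

f(x) = x^2 - 377 factors as (x - √377)(x + √377). The splitting field is K = Q(√377). Since 377 is squarefree and > 1, it is not a perfect square, so x^2 - 377 is irreducible over Q and [Q(√377) : Q] = 2. Hence [K : Q] = 2.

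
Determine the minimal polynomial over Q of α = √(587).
m_α(x) = x^2 - 587

α satisfies α^2 - 587 = 0, so x^2 - 587 annihilates α. Since d = 587 is squarefree and ≠ 1, it is not a perfect square in Q, so x^2 - 587 has no rational root and is therefore irreducible over Q (a degree-2 polynomial over a field is irreducible iff it has no root). Hence m_α(x) = x^2 - 587.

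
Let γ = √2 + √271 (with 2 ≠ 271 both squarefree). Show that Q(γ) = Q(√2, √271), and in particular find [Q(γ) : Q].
[Q(γ) : Q] = 4 (equivalently, Q(γ) = Q(√2, √271))

Obviously Q(γ) ⊆ Q(√2, √271), and [Q(√2, √271):Q] = 4 (since 2, 271 are distinct squarefree integers > 1 with 542 not a perfect square). To show equality we compute the minimal polynomial of γ. From γ = √2 + √271: γ^2 = 2 + 2√(542) + 271 = 273 + 2√(542), so γ^2 - 273 = 2√(542); squaring, (γ^2 - 273)^2 = 4·542, i.e. γ^4 - 546γ^2 + 74529 - 2168 = 0, i.e. γ^4 - 546γ^2 + 72361 = 0. So γ is a root of x^4 - 546x^2 + 72361. This polynomial is irreducible over Q: it has no rational root (each ±√2 ± √271 is irrational), and any factorization into two quadratics over Q would force √(542) ∈ Q (pairing opposite roots) or √2, √271 ∈ Q (other pairings), all impossible. Hence [Q(γ):Q] = 4 = [Q(√2, √271):Q], so Q(γ) = Q(√2, √271).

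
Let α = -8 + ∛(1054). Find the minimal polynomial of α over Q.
m_α(x) = x^3 + 24x^2 + 192x - 542

Set β = α + 8 = ∛(1054), so β^3 = 1054. Then (α + 8)^3 - 1054 = 0, i.e. α is a root of g(x) = (x + 8)^3 - 1054 = x^3 + 24x^2 + 192x - 542. Since g(x) = h(x + 8) where h(x) = x^3 - 1054, and h is irreducible over Q (because 1054 is not a perfect cube, so h has no rational root, and a monic cubic with no rational root is irreducible), g is also irreducible (irreducibility is preserved under the substitution x → x + 8). Hence m_α(x) = x^3 + 24x^2 + 192x - 542.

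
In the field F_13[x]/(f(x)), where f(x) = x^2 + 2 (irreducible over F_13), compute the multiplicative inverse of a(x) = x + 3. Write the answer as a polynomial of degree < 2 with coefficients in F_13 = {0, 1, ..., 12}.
a(x)^(-1) ≡ 7x + 5 (mod f(x))

Since f is irreducible over F_13, F_13[x]/(f) is a field and a(x) ≠ 0 has an inverse. Apply the extended Euclidean algorithm to f(x) and a(x) in F_13[x]: f(x) = (x + 10)·a(x) + (11). The last nonzero remainder is the constant 11 = gcd(f, a) in F_13. Back-substituting through the division chain expresses 11 = s(x)·a(x) + t(x)·f(x) with s(x) ≡ 12x + 3 (mod f), so (12x + 3)·a(x) ≡ 11 (mod f). Multiplying by 11^(-1) ≡ 6 in F_13 gives a(x)^(-1) ≡ 6·(12x + 3) ≡ 7x + 5 (mod f). Check: (x + 3)·(7x + 5) = 7x^2 + 2 ≡ 1 (mod x^2 + 2).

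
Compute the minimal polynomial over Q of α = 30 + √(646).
m_α(x) = x^2 - 60x + 254

From α - 30 = √(646), squaring gives (α - 30)^2 = 646, i.e. α^2 - 60α + 900 = 646, so α^2 - 60α + 254 = 0. The discriminant of x^2 - 60x + 254 is (-60)^2 - 4·(254) = 3600 - 1016 = 2584, and 4·(646) is not a perfect square in Q since 646 is squarefree and ≠ 1. Hence x^2 - 60x + 254 is irreducible over Q and is the minimal polynomial of α.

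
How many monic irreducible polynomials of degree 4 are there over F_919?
There are 178320609540 monic irreducible polynomials of degree 4 over F_919

Each element of F_{919^4} that lies in no proper subfield is a root of exactly one monic irreducible of degree 4 over F_919, and each such polynomial has 4 distinct roots in F_{919^4}. By Möbius inversion the count is N_919(4) = (1/4) Σ_{d|4} μ(4/d) · 919^d = (1/4)(μ(4)·919^1 + μ(2)·919^2 + μ(1)·919^4) = 713282438160/4 = 178320609540.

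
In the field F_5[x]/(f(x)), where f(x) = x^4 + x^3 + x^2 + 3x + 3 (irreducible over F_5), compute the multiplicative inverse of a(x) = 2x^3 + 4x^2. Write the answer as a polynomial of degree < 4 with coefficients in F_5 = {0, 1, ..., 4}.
a(x)^(-1) ≡ 4x^3 + 2x^2 + 2 (mod f(x))

Since f is irreducible over F_5, F_5[x]/(f) is a field and a(x) ≠ 0 has an inverse. Apply the extended Euclidean algorithm to f(x) and a(x) in F_5[x]: f(x) = (3x + 2)·a(x) + (3x^2 + 3x + 3);  a(x) = (4x + 4)·(3x^2 + 3x + 3) + (x + 3);  (3x^2 + 3x + 3) = (3x + 4)·(x + 3) + (1). The last nonzero remainder is the constant 1 = gcd(f, a) in F_5. Back-substituting through the division chain expresses 1 = s(x)·a(x) + t(x)·f(x) with s(x) ≡ 4x^3 + 2x^2 + 2 (mod f), so a(x)^(-1) ≡ s(x) = 4x^3 + 2x^2 + 2 (mod f). Check: (2x^3 + 4x^2)·(4x^3 + 2x^2 + 2) = 3x^6 + 3x^4 + 4x^3 + 3x^2 ≡ 1 (mod x^4 + x^3 + x^2 + 3x + 3).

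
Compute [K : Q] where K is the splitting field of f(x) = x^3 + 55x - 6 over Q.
[K : Q] = 6

By the rational root test, any rational root of the monic integer polynomial f(x) = x^3 + 55x - 6 must be an integer dividing the constant term -6, i.e. one of ±{1, 2, 3, 6}. Evaluating: f(1) = 50, f(-1) = -62, f(2) = 112, f(-2) = -124, f(3) = 186, f(-3) = -198, f(6) = 540, f(-6) = -552; none is 0, so f has no rational root and is therefore irreducible over Q (a cubic with no linear factor over a field is irreducible). For an irreducible cubic, the Galois group is A_3 or S_3 according as the discriminant disc(f) = -4a^3 - 27b^2 = -4·(55)^3 - 27·(-6)^2 = -666472 is or is not a square in Q. Here disc(f) = -666472 is not a perfect square in Q, so the Galois group of f over Q is not contained in A_3 and must be all of S_3. The splitting field has degree |S_3| = 6 over Q, so [K : Q] = 6.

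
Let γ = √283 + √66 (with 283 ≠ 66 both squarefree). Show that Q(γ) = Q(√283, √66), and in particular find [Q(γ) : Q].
[Q(γ) : Q] = 4 (equivalently, Q(γ) = Q(√283, √66))

Obviously Q(γ) ⊆ Q(√283, √66), and [Q(√283, √66):Q] = 4 (since 283, 66 are distinct squarefree integers > 1 with 18678 not a perfect square). To show equality we compute the minimal polynomial of γ. From γ = √283 + √66: γ^2 = 283 + 2√(18678) + 66 = 349 + 2√(18678), so γ^2 - 349 = 2√(18678); squaring, (γ^2 - 349)^2 = 4·18678, i.e. γ^4 - 698γ^2 + 121801 - 74712 = 0, i.e. γ^4 - 698γ^2 + 47089 = 0. So γ is a root of x^4 - 698x^2 + 47089. This polynomial is irreducible over Q: it has no rational root (each ±√283 ± √66 is irrational), and any factorization into two quadratics over Q would force √(18678) ∈ Q (pairing opposite roots) or √283, √66 ∈ Q (other pairings), all impossible. Hence [Q(γ):Q] = 4 = [Q(√283, √66):Q], so Q(γ) = Q(√283, √66).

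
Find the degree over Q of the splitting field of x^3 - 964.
[K : Q] = 6

The roots of x^3 - 964 are ∛964, ω∛964, ω^2∛964 where ω = e^(2πi/3) is a primitive cube root of unity, so K = Q(∛964, ω). Now [Q(∛964):Q] = 3 (since 964 is not a perfect cube, x^3 - 964 is irreducible) and [Q(ω):Q] = 2. Both 2 and 3 divide [K:Q], and [K:Q] ≤ 3·2 = 6, so [K:Q] = 6. (Equivalently: Q(∛964) ⊂ R but ω ∉ R, so [K : Q(∛964)] = 2.)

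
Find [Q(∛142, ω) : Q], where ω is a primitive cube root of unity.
[Q(∛142, ω) : Q] = 6

[Q(∛142):Q] = 3 (min poly x^3 - 142, irreducible since 142 is not a perfect cube). [Q(ω):Q] = 2 (min poly x^2 + x + 1). Since Q(∛142) ⊂ R and ω ∉ R, we have ω ∉ Q(∛142), so x^2 + x + 1 remains irreducible over Q(∛142) and [Q(∛142, ω) : Q(∛142)] = 2. By the tower law, [Q(∛142, ω) : Q] = 3 · 2 = 6. (In fact Q(∛142, ω) is the splitting field of x^3 - 142 over Q.)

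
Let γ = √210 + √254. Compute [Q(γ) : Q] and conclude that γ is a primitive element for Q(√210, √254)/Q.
[Q(γ) : Q] = 4 (equivalently, Q(γ) = Q(√210, √254))

Obviously Q(γ) ⊆ Q(√210, √254), and [Q(√210, √254):Q] = 4 (since 210, 254 are distinct squarefree integers > 1 with 53340 not a perfect square). To show equality we compute the minimal polynomial of γ. From γ = √210 + √254: γ^2 = 210 + 2√(53340) + 254 = 464 + 2√(53340), so γ^2 - 464 = 2√(53340); squaring, (γ^2 - 464)^2 = 4·53340, i.e. γ^4 - 928γ^2 + 215296 - 213360 = 0, i.e. γ^4 - 928γ^2 + 1936 = 0. So γ is a root of x^4 - 928x^2 + 1936. This polynomial is irreducible over Q: it has no rational root (each ±√210 ± √254 is irrational), and any factorization into two quadratics over Q would force √(53340) ∈ Q (pairing opposite roots) or √210, √254 ∈ Q (other pairings), all impossible. Hence [Q(γ):Q] = 4 = [Q(√210, √254):Q], so Q(γ) = Q(√210, √254).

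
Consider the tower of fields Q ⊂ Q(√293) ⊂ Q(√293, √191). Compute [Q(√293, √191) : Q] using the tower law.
[Q(√293, √191) : Q] = 4

[Q(√293):Q] = 2 (min poly x^2 - 293, irreducible since 293 is squarefree > 1). For the top step, suppose √191 ∈ Q(√293), say √191 = c + d√293 with c, d ∈ Q. Squaring: 191 = c^2 + 293d^2 + 2cd√293. Since √293 ∉ Q this forces 2cd = 0. If d = 0 then √191 = c ∈ Q, contradicting 191 squarefree > 1. If c = 0 then 191 = 293d^2, so 293·191 = (293d)^2 is a perfect square in Q — but 293·191 = 55963 is not a perfect square (since 293 and 191 are distinct squarefree integers). Contradiction. Hence √191 ∉ Q(√293), so x^2 - 191 stays irreducible over Q(√293) and [Q(√293, √191) : Q(√293)] = 2. By the tower law, [Q(√293, √191) : Q] = 2 · 2 = 4.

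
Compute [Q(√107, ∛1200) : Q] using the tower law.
[Q(√107, ∛1200) : Q] = 6

Let L = Q(√107, ∛1200). Since Q(√107) ⊂ L and [Q(√107):Q] = 2, the tower law gives 2 | [L:Q]. Likewise Q(∛1200) ⊂ L with [Q(∛1200):Q] = 3 (because 1200 is not a perfect cube), so 3 | [L:Q]. As gcd(2,3) = 1, [L:Q] is divisible by 6. Conversely L is generated over Q by √107 and ∛1200, so [L:Q] ≤ 2·3 = 6. Therefore [Q(√107, ∛1200) : Q] = 6.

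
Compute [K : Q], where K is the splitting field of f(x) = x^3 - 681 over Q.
[K : Q] = 6

The roots of x^3 - 681 are ∛681, ω∛681, ω^2∛681 where ω = e^(2πi/3) is a primitive cube root of unity, so K = Q(∛681, ω). Now [Q(∛681):Q] = 3 (since 681 is not a perfect cube, x^3 - 681 is irreducible) and [Q(ω):Q] = 2. Both 2 and 3 divide [K:Q], and [K:Q] ≤ 3·2 = 6, so [K:Q] = 6. (Equivalently: Q(∛681) ⊂ R but ω ∉ R, so [K : Q(∛681)] = 2.)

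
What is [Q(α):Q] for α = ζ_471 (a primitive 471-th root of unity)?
[Q(α):Q] = 312

The minimal polynomial of ζ_471 over Q is the 471-th cyclotomic polynomial Φ_471(x), which is irreducible over Q and has degree φ(471) = 312. Hence [Q(α):Q] = φ(471) = 312.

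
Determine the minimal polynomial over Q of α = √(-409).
m_α(x) = x^2 + 409

α satisfies α^2 + 409 = 0, so x^2 + 409 annihilates α. Since d = -409 is squarefree and ≠ 1, it is not a perfect square in Q, so x^2 + 409 has no rational root and is therefore irreducible over Q (a degree-2 polynomial over a field is irreducible iff it has no root). Hence m_α(x) = x^2 + 409.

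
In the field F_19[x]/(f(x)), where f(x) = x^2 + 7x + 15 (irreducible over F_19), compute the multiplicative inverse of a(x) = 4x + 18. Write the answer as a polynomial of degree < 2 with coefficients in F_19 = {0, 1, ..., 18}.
a(x)^(-1) ≡ 5x + 3 (mod f(x))

Since f is irreducible over F_19, F_19[x]/(f) is a field and a(x) ≠ 0 has an inverse. Apply the extended Euclidean algorithm to f(x) and a(x) in F_19[x]: f(x) = (5x + 3)·a(x) + (18). The last nonzero remainder is the constant 18 = gcd(f, a) in F_19. Back-substituting through the division chain expresses 18 = s(x)·a(x) + t(x)·f(x) with s(x) ≡ 14x + 16 (mod f), so (14x + 16)·a(x) ≡ 18 (mod f). Multiplying by 18^(-1) ≡ 18 in F_19 gives a(x)^(-1) ≡ 18·(14x + 16) ≡ 5x + 3 (mod f). Check: (4x + 18)·(5x + 3) = x^2 + 7x + 16 ≡ 1 (mod x^2 + 7x + 15).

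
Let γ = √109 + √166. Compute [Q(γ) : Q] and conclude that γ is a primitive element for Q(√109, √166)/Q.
[Q(γ) : Q] = 4 (equivalently, Q(γ) = Q(√109, √166))

Obviously Q(γ) ⊆ Q(√109, √166), and [Q(√109, √166):Q] = 4 (since 109, 166 are distinct squarefree integers > 1 with 18094 not a perfect square). To show equality we compute the minimal polynomial of γ. From γ = √109 + √166: γ^2 = 109 + 2√(18094) + 166 = 275 + 2√(18094), so γ^2 - 275 = 2√(18094); squaring, (γ^2 - 275)^2 = 4·18094, i.e. γ^4 - 550γ^2 + 75625 - 72376 = 0, i.e. γ^4 - 550γ^2 + 3249 = 0. So γ is a root of x^4 - 550x^2 + 3249. This polynomial is irreducible over Q: it has no rational root (each ±√109 ± √166 is irrational), and any factorization into two quadratics over Q would force √(18094) ∈ Q (pairing opposite roots) or √109, √166 ∈ Q (other pairings), all impossible. Hence [Q(γ):Q] = 4 = [Q(√109, √166):Q], so Q(γ) = Q(√109, √166).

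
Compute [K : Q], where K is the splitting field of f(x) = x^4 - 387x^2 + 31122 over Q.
[K : Q] = 4

Solving the quadratic in x^2: x^2 = (387 ± √(387^2 - 4·31122))/2 = (387 ± √25281)/2 = (387 ± 159)/2, giving x^2 = 114 or x^2 = 273. So f(x) = (x^2 - 114)(x^2 - 273) and the roots of f are ±√114, ±√273. Hence the splitting field is K = Q(√114, √273). Since 114 and 273 are distinct squarefree integers > 1, their product 31122 is not a perfect square, so √273 ∉ Q(√114). By the tower law [K:Q] = [Q(√114,√273):Q(√114)] · [Q(√114):Q] = 2 · 2 = 4.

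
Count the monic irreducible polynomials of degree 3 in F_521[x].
There are 47140080 monic irreducible polynomials of degree 3 over F_521

Each element of F_{521^3} that lies in no proper subfield is a root of exactly one monic irreducible of degree 3 over F_521, and each such polynomial has 3 distinct roots in F_{521^3}. By Möbius inversion the count is N_521(3) = (1/3) Σ_{d|3} μ(3/d) · 521^d = (1/3)(μ(3)·521^1 + μ(1)·521^3) = 141420240/3 = 47140080.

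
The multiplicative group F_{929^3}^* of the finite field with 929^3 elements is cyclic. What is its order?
|F_{929^3}^*| = 801765088

F_{929^3} has 929^3 = 801765089 elements; its multiplicative group consists of all nonzero elements, so |F_{929^3}^*| = 801765089 - 1 = 801765088. (It is cyclic since any finite subgroup of the multiplicative group of a field is cyclic.)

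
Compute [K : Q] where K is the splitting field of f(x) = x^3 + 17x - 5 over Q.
[K : Q] = 6

By the rational root test, any rational root of the monic integer polynomial f(x) = x^3 + 17x - 5 must be an integer dividing the constant term -5, i.e. one of ±{1, 5}. Evaluating: f(1) = 13, f(-1) = -23, f(5) = 205, f(-5) = -215; none is 0, so f has no rational root and is therefore irreducible over Q (a cubic with no linear factor over a field is irreducible). For an irreducible cubic, the Galois group is A_3 or S_3 according as the discriminant disc(f) = -4a^3 - 27b^2 = -4·(17)^3 - 27·(-5)^2 = -20327 is or is not a square in Q. Here disc(f) = -20327 is not a perfect square in Q, so the Galois group of f over Q is not contained in A_3 and must be all of S_3. The splitting field has degree |S_3| = 6 over Q, so [K : Q] = 6.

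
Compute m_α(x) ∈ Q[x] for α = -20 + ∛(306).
m_α(x) = x^3 + 60x^2 + 1200x + 7694

Set β = α + 20 = ∛(306), so β^3 = 306. Then (α + 20)^3 - 306 = 0, i.e. α is a root of g(x) = (x + 20)^3 - 306 = x^3 + 60x^2 + 1200x + 7694. Since g(x) = h(x + 20) where h(x) = x^3 - 306, and h is irreducible over Q (because 306 is not a perfect cube, so h has no rational root, and a monic cubic with no rational root is irreducible), g is also irreducible (irreducibility is preserved under the substitution x → x + 20). Hence m_α(x) = x^3 + 60x^2 + 1200x + 7694.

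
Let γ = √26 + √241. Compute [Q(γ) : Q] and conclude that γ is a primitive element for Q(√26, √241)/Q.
[Q(γ) : Q] = 4 (equivalently, Q(γ) = Q(√26, √241))

Obviously Q(γ) ⊆ Q(√26, √241), and [Q(√26, √241):Q] = 4 (since 26, 241 are distinct squarefree integers > 1 with 6266 not a perfect square). To show equality we compute the minimal polynomial of γ. From γ = √26 + √241: γ^2 = 26 + 2√(6266) + 241 = 267 + 2√(6266), so γ^2 - 267 = 2√(6266); squaring, (γ^2 - 267)^2 = 4·6266, i.e. γ^4 - 534γ^2 + 71289 - 25064 = 0, i.e. γ^4 - 534γ^2 + 46225 = 0. So γ is a root of x^4 - 534x^2 + 46225. This polynomial is irreducible over Q: it has no rational root (each ±√26 ± √241 is irrational), and any factorization into two quadratics over Q would force √(6266) ∈ Q (pairing opposite roots) or √26, √241 ∈ Q (other pairings), all impossible. Hence [Q(γ):Q] = 4 = [Q(√26, √241):Q], so Q(γ) = Q(√26, √241).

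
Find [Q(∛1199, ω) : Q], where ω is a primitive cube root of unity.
[Q(∛1199, ω) : Q] = 6

[Q(∛1199):Q] = 3 (min poly x^3 - 1199, irreducible since 1199 is not a perfect cube). [Q(ω):Q] = 2 (min poly x^2 + x + 1). Since Q(∛1199) ⊂ R and ω ∉ R, we have ω ∉ Q(∛1199), so x^2 + x + 1 remains irreducible over Q(∛1199) and [Q(∛1199, ω) : Q(∛1199)] = 2. By the tower law, [Q(∛1199, ω) : Q] = 3 · 2 = 6. (In fact Q(∛1199, ω) is the splitting field of x^3 - 1199 over Q.)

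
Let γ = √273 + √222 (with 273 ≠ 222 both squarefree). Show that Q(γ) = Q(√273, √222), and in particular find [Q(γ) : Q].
[Q(γ) : Q] = 4 (equivalently, Q(γ) = Q(√273, √222))

Obviously Q(γ) ⊆ Q(√273, √222), and [Q(√273, √222):Q] = 4 (since 273, 222 are distinct squarefree integers > 1 with 60606 not a perfect square). To show equality we compute the minimal polynomial of γ. From γ = √273 + √222: γ^2 = 273 + 2√(60606) + 222 = 495 + 2√(60606), so γ^2 - 495 = 2√(60606); squaring, (γ^2 - 495)^2 = 4·60606, i.e. γ^4 - 990γ^2 + 245025 - 242424 = 0, i.e. γ^4 - 990γ^2 + 2601 = 0. So γ is a root of x^4 - 990x^2 + 2601. This polynomial is irreducible over Q: it has no rational root (each ±√273 ± √222 is irrational), and any factorization into two quadratics over Q would force √(60606) ∈ Q (pairing opposite roots) or √273, √222 ∈ Q (other pairings), all impossible. Hence [Q(γ):Q] = 4 = [Q(√273, √222):Q], so Q(γ) = Q(√273, √222).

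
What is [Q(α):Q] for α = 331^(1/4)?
[Q(α):Q] = 4

α is a root of x^4 - 331. By Eisenstein's criterion at the prime p = 331 (which divides the constant term 331 but p^2 = 109561 does not, since 331 is squarefree), x^4 - 331 is irreducible over Q. Hence [Q(α):Q] = 4.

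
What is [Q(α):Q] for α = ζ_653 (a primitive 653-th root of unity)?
[Q(α):Q] = 652

The minimal polynomial of ζ_653 over Q is the 653-th cyclotomic polynomial Φ_653(x), which is irreducible over Q and has degree φ(653) = 652. Hence [Q(α):Q] = φ(653) = 652.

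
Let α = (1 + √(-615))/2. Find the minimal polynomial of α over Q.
m_α(x) = x^2 - x + 154

From 2α - 1 = √(-615), squaring gives (2α - 1)^2 = -615, i.e. 4α^2 - 4α + 1 = -615, so α^2 - α + (1 + 615)/4 = 0. Since -615 ≡ 1 (mod 4), (1 + 615)/4 = 154 ∈ Z. The polynomial x^2 - x + 154 has discriminant 1 - 4·(154) = -615, which is not a perfect square in Q (d = -615 is squarefree and ≠ 1), so x^2 - x + 154 is irreducible over Q. It is the minimal polynomial of α.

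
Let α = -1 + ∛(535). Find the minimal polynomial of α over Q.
m_α(x) = x^3 + 3x^2 + 3x - 534

Set β = α + 1 = ∛(535), so β^3 = 535. Then (α + 1)^3 - 535 = 0, i.e. α is a root of g(x) = (x + 1)^3 - 535 = x^3 + 3x^2 + 3x - 534. Since g(x) = h(x + 1) where h(x) = x^3 - 535, and h is irreducible over Q (because 535 is not a perfect cube, so h has no rational root, and a monic cubic with no rational root is irreducible), g is also irreducible (irreducibility is preserved under the substitution x → x + 1). Hence m_α(x) = x^3 + 3x^2 + 3x - 534.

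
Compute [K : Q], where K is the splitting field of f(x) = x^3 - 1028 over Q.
[K : Q] = 6

The roots of x^3 - 1028 are ∛1028, ω∛1028, ω^2∛1028 where ω = e^(2πi/3) is a primitive cube root of unity, so K = Q(∛1028, ω). Now [Q(∛1028):Q] = 3 (since 1028 is not a perfect cube, x^3 - 1028 is irreducible) and [Q(ω):Q] = 2. Both 2 and 3 divide [K:Q], and [K:Q] ≤ 3·2 = 6, so [K:Q] = 6. (Equivalently: Q(∛1028) ⊂ R but ω ∉ R, so [K : Q(∛1028)] = 2.)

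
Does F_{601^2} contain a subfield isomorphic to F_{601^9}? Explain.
No: F_{601^9} is not a subfield of F_{601^2}

F_{p^m} embeds in F_{p^n} iff m | n. Here 9 ∤ 2 (since 2 = 0·9 + 2 with remainder 2 ≠ 0), so F_{601^9} is not a subfield of F_{601^2}. Equivalently: if it were, the tower law would give 9 = [F_{601^9}:F_601] dividing [F_{601^2}:F_601] = 2, contradiction.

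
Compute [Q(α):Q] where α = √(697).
[Q(α):Q] = 2

[Q(α):Q] equals the degree of the minimal polynomial of α. Here α^2 = 697 and x^2 - 697 is irreducible (d = 697 is squarefree, ≠ 1, hence not a square), so deg(m_α) = 2. Thus [Q(α):Q] = 2.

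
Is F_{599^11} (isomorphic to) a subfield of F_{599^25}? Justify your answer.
No: F_{599^11} is not a subfield of F_{599^25}

F_{p^m} embeds in F_{p^n} iff m | n. Here 11 ∤ 25 (since 25 = 2·11 + 3 with remainder 3 ≠ 0), so F_{599^11} is not a subfield of F_{599^25}. Equivalently: if it were, the tower law would give 11 = [F_{599^11}:F_599] dividing [F_{599^25}:F_599] = 25, contradiction.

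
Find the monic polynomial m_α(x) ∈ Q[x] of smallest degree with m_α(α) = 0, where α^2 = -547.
m_α(x) = x^2 + 547

α satisfies α^2 + 547 = 0, so x^2 + 547 annihilates α. Since d = -547 is squarefree and ≠ 1, it is not a perfect square in Q, so x^2 + 547 has no rational root and is therefore irreducible over Q (a degree-2 polynomial over a field is irreducible iff it has no root). Hence m_α(x) = x^2 + 547.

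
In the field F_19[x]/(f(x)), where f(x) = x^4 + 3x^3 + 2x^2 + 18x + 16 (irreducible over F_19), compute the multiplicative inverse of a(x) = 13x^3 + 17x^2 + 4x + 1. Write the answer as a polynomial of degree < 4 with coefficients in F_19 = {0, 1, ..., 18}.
a(x)^(-1) ≡ 2x^3 + 9x^2 + 3x + 5 (mod f(x))

Since f is irreducible over F_19, F_19[x]/(f) is a field and a(x) ≠ 0 has an inverse. Apply the extended Euclidean algorithm to f(x) and a(x) in F_19[x]: f(x) = (3x + 8)·a(x) + (6x^2 + 2x + 8);  a(x) = (18x)·(6x^2 + 2x + 8) + (12x + 1);  (6x^2 + 2x + 8) = (10x + 12)·(12x + 1) + (15). The last nonzero remainder is the constant 15 = gcd(f, a) in F_19. Back-substituting through the division chain expresses 15 = s(x)·a(x) + t(x)·f(x) with s(x) ≡ 11x^3 + 2x^2 + 7x + 18 (mod f), so (11x^3 + 2x^2 + 7x + 18)·a(x) ≡ 15 (mod f). Multiplying by 15^(-1) ≡ 14 in F_19 gives a(x)^(-1) ≡ 14·(11x^3 + 2x^2 + 7x + 18) ≡ 2x^3 + 9x^2 + 3x + 5 (mod f). Check: (13x^3 + 17x^2 + 4x + 1)·(2x^3 + 9x^2 + 3x + 5) = 7x^6 + 18x^5 + 10x^4 + 2x^3 + 11x^2 + 4x + 5 ≡ 1 (mod x^4 + 3x^3 + 2x^2 + 18x + 16).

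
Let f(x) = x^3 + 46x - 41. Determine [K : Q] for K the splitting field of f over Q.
[K : Q] = 6

By the rational root test, any rational root of the monic integer polynomial f(x) = x^3 + 46x - 41 must be an integer dividing the constant term -41, i.e. one of ±{1, 41}. Evaluating: f(1) = 6, f(-1) = -88, f(41) = 70766, f(-41) = -70848; none is 0, so f has no rational root and is therefore irreducible over Q (a cubic with no linear factor over a field is irreducible). For an irreducible cubic, the Galois group is A_3 or S_3 according as the discriminant disc(f) = -4a^3 - 27b^2 = -4·(46)^3 - 27·(-41)^2 = -434731 is or is not a square in Q. Here disc(f) = -434731 is not a perfect square in Q, so the Galois group of f over Q is not contained in A_3 and must be all of S_3. The splitting field has degree |S_3| = 6 over Q, so [K : Q] = 6.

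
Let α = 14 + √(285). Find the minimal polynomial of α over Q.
m_α(x) = x^2 - 28x - 89

From α - 14 = √(285), squaring gives (α - 14)^2 = 285, i.e. α^2 - 28α + 196 = 285, so α^2 - 28α - 89 = 0. The discriminant of x^2 - 28x - 89 is (-28)^2 - 4·(-89) = 784 + 356 = 1140, and 4·(285) is not a perfect square in Q since 285 is squarefree and ≠ 1. Hence x^2 - 28x - 89 is irreducible over Q and is the minimal polynomial of α.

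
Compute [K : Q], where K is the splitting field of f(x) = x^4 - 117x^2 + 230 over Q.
[K : Q] = 4

Solving the quadratic in x^2: x^2 = (117 ± √(117^2 - 4·230))/2 = (117 ± √12769)/2 = (117 ± 113)/2, giving x^2 = 2 or x^2 = 115. So f(x) = (x^2 - 2)(x^2 - 115) and the roots of f are ±√2, ±√115. Hence the splitting field is K = Q(√2, √115). Since 2 and 115 are distinct squarefree integers > 1, their product 230 is not a perfect square, so √115 ∉ Q(√2). By the tower law [K:Q] = [Q(√2,√115):Q(√2)] · [Q(√2):Q] = 2 · 2 = 4.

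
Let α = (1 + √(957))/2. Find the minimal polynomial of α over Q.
m_α(x) = x^2 - x - 239

From 2α - 1 = √(957), squaring gives (2α - 1)^2 = 957, i.e. 4α^2 - 4α + 1 = 957, so α^2 - α + (1 - 957)/4 = 0. Since 957 ≡ 1 (mod 4), (1 - 957)/4 = -239 ∈ Z. The polynomial x^2 - x - 239 has discriminant 1 - 4·(-239) = 957, which is not a perfect square in Q (d = 957 is squarefree and ≠ 1), so x^2 - x - 239 is irreducible over Q. It is the minimal polynomial of α.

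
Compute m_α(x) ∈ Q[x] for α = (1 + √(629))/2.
m_α(x) = x^2 - x - 157

From 2α - 1 = √(629), squaring gives (2α - 1)^2 = 629, i.e. 4α^2 - 4α + 1 = 629, so α^2 - α + (1 - 629)/4 = 0. Since 629 ≡ 1 (mod 4), (1 - 629)/4 = -157 ∈ Z. The polynomial x^2 - x - 157 has discriminant 1 - 4·(-157) = 629, which is not a perfect square in Q (d = 629 is squarefree and ≠ 1), so x^2 - x - 157 is irreducible over Q. It is the minimal polynomial of α.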